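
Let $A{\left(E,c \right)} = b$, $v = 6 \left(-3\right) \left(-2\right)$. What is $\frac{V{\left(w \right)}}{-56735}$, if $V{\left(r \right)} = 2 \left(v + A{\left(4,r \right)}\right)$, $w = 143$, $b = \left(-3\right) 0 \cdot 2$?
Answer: $- \frac{72}{56735} \approx -0.0012691$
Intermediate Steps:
$b = 0$ ($b = 0 \cdot 2 = 0$)
$v = 36$ ($v = \left(-18\right) \left(-2\right) = 36$)
$A{\left(E,c \right)} = 0$
$V{\left(r \right)} = 72$ ($V{\left(r \right)} = 2 \left(36 + 0\right) = 2 \cdot 36 = 72$)
$\frac{V{\left(w \right)}}{-56735} = \frac{72}{-56735} = 72 \left(- \frac{1}{56735}\right) = - \frac{72}{56735}$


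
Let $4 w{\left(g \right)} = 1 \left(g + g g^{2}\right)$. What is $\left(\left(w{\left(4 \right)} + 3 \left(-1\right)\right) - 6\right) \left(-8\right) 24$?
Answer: $-1536$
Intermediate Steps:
$w{\left(g \right)} = \frac{g}{4} + \frac{g^{3}}{4}$ ($w{\left(g \right)} = \frac{1 \left(g + g g^{2}\right)}{4} = \frac{1 \left(g + g^{3}\right)}{4} = \frac{g + g^{3}}{4} = \frac{g}{4} + \frac{g^{3}}{4}$)
$\left(\left(w{\left(4 \right)} + 3 \left(-1\right)\right) - 6\right) \left(-8\right) 24 = \left(\left(\frac{1}{4} \cdot 4 \left(1 + 4^{2}\right) + 3 \left(-1\right)\right) - 6\right) \left(-8\right) 24 = \left(\left(\frac{1}{4} \cdot 4 \left(1 + 16\right) - 3\right) - 6\right) \left(-8\right) 24 = \left(\left(\frac{1}{4} \cdot 4 \cdot 17 - 3\right) - 6\right) \left(-8\right) 24 = \left(\left(17 - 3\right) - 6\right) \left(-8\right) 24 = \left(14 - 6\right) \left(-8\right) 24 = 8 \left(-8\right) 24 = \left(-64\right) 24 = -1536$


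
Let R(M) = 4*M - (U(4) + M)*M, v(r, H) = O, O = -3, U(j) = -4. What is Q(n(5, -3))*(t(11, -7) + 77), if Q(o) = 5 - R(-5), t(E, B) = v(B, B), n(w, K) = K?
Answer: 5180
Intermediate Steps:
v(r, H) = -3
t(E, B) = -3
R(M) = 4*M - M*(-4 + M) (R(M) = 4*M - (-4 + M)*M = 4*M - M*(-4 + M))
Q(o) = 70 (Q(o) = 5 - (-5)*(8 - 1*(-5)) = 5 - (-5)*(8 + 5) = 5 - (-5)*13 = 5 - 1*(-65) = 5 + 65 = 70)
Q(n(5, -3))*(t(11, -7) + 77) = 70*(-3 + 77) = 70*74 = 5180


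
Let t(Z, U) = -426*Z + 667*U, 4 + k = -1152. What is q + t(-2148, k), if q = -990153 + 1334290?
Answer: 488133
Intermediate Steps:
k = -1156 (k = -4 - 1152 = -1156)
q = 344137
q + t(-2148, k) = 344137 + (-426*(-2148) + 667*(-1156)) = 344137 + (915048 - 771052) = 344137 + 143996 = 488133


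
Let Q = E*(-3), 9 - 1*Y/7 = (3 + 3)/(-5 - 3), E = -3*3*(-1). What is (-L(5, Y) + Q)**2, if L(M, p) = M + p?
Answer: 160801/16 ≈ 10050.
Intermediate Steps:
E = 9 (E = -9*(-1) = 9)
Y = 273/4 (Y = 63 - 7*(3 + 3)/(-5 - 3) = 63 - 42/(-8) = 63 - 42*(-1)/8 = 63 - 7*(-3/4) = 63 + 21/4 = 273/4 ≈ 68.250)
Q = -27 (Q = 9*(-3) = -27)
(-L(5, Y) + Q)**2 = (-(5 + 273/4) - 27)**2 = (-1*293/4 - 27)**2 = (-293/4 - 27)**2 = (-401/4)**2 = 160801/16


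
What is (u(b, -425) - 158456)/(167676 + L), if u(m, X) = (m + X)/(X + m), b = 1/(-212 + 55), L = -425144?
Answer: 158455/257468 ≈ 0.61544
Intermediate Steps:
b = -1/157 (b = 1/(-157) = -1/157 ≈ -0.0063694)
u(m, X) = 1 (u(m, X) = (X + m)/(X + m) = 1)
(u(b, -425) - 158456)/(167676 + L) = (1 - 158456)/(167676 - 425144) = -158455/(-257468) = -158455*(-1/257468) = 158455/257468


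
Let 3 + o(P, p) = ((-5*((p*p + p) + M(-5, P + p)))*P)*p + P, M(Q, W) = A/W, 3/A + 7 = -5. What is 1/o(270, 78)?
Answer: -116/75267557853 ≈ -1.5412e-9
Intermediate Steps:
A = -¼ (A = 3/(-7 - 5) = 3/(-12) = 3*(-1/12) = -¼ ≈ -0.25000)
M(Q, W) = -1/(4*W)
o(P, p) = -3 + P + P*p*(-5*p - 5*p² + 5/(4*(P + p))) (o(P, p) = -3 + (((-5*((p*p + p) - 1/(4*(P + p))))*P)*p + P) = -3 + (((-5*((p² + p) - 1/(4*(P + p))))*P)*p + P) = -3 + (((-5*((p + p²) - 1/(4*(P + p))))*P)*p + P) = -3 + (((-5*(p + p² - 1/(4*(P + p))))*P)*p + P) = -3 + (((-5*p - 5*p² + 5/(4*(P + p)))*P)*p + P) = -3 + ((P*(-5*p - 5*p² + 5/(4*(P + p))))*p + P) = -3 + (P*p*(-5*p - 5*p² + 5/(4*(P + p))) + P) = -3 + (P + P*p*(-5*p - 5*p² + 5/(4*(P + p)))) = -3 + P + P*p*(-5*p - 5*p² + 5/(4*(P + p))))
1/o(270, 78) = 1/(((270 + 78)*(-3 + 270 - 5*270*78² - 5*270*78³) + (5/4)*270*78)/(270 + 78)) = 1/((348*(-3 + 270 - 5*270*6084 - 5*270*474552) + 26325)/348) = 1/((348*(-3 + 270 - 8213400 - 640645200) + 26325)/348) = 1/((348*(-648858333) + 26325)/348) = 1/((-225802699884 + 26325)/348) = 1/((1/348)*(-225802673559)) = 1/(-75267557853/116) = -116/75267557853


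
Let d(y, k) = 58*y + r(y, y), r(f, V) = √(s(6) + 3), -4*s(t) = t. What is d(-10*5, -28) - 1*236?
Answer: -3136 + √6/2 ≈ -3134.8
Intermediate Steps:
s(t) = -t/4
r(f, V) = √6/2 (r(f, V) = √(-¼*6 + 3) = √(-3/2 + 3) = √(3/2) = √6/2)
d(y, k) = √6/2 + 58*y (d(y, k) = 58*y + √6/2 = √6/2 + 58*y)
d(-10*5, -28) - 1*236 = (√6/2 + 58*(-10*5)) - 1*236 = (√6/2 + 58*(-50)) - 236 = (√6/2 - 2900) - 236 = (-2900 + √6/2) - 236 = -3136 + √6/2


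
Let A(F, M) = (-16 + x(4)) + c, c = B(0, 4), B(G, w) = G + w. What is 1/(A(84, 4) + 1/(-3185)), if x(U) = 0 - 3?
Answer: -3185/47776 ≈ -0.066665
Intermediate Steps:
c = 4 (c = 0 + 4 = 4)
x(U) = -3
A(F, M) = -15 (A(F, M) = (-16 - 3) + 4 = -19 + 4 = -15)
1/(A(84, 4) + 1/(-3185)) = 1/(-15 + 1/(-3185)) = 1/(-15 - 1/3185) = 1/(-47776/3185) = -3185/47776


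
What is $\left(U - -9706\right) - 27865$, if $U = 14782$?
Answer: $-3377$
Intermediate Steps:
$\left(U - -9706\right) - 27865 = \left(14782 - -9706\right) - 27865 = \left(14782 + 9706\right) - 27865 = 24488 - 27865 = -3377$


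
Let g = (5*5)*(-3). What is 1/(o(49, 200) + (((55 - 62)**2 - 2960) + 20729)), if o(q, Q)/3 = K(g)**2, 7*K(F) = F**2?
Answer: 49/95794957 ≈ 5.1151e-7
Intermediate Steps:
g = -75 (g = 25*(-3) = -75)
K(F) = F**2/7
o(q, Q) = 94921875/49 (o(q, Q) = 3*((1/7)*(-75)**2)**2 = 3*((1/7)*5625)**2 = 3*(5625/7)**2 = 3*(31640625/49) = 94921875/49)
1/(o(49, 200) + (((55 - 62)**2 - 2960) + 20729)) = 1/(94921875/49 + (((55 - 62)**2 - 2960) + 20729)) = 1/(94921875/49 + (((-7)**2 - 2960) + 20729)) = 1/(94921875/49 + ((49 - 2960) + 20729)) = 1/(94921875/49 + (-2911 + 20729)) = 1/(94921875/49 + 17818) = 1/(95794957/49) = 49/95794957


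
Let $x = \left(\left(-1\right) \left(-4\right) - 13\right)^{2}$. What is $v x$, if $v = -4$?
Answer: $-324$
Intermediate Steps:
$x = 81$ ($x = \left(4 - 13\right)^{2} = \left(-9\right)^{2} = 81$)
$v x = \left(-4\right) 81 = -324$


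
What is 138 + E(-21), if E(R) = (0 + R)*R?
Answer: 579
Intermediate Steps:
E(R) = R² (E(R) = R*R = R²)
138 + E(-21) = 138 + (-21)² = 138 + 441 = 579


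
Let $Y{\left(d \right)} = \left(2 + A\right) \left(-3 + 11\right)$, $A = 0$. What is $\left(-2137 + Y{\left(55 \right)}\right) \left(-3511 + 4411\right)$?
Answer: $-1908900$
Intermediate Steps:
$Y{\left(d \right)} = 16$ ($Y{\left(d \right)} = \left(2 + 0\right) \left(-3 + 11\right) = 2 \cdot 8 = 16$)
$\left(-2137 + Y{\left(55 \right)}\right) \left(-3511 + 4411\right) = \left(-2137 + 16\right) \left(-3511 + 4411\right) = \left(-2121\right) 900 = -1908900$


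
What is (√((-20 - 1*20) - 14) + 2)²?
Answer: -50 + 12*I*√6 ≈ -50.0 + 29.394*I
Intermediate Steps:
(√((-20 - 1*20) - 14) + 2)² = (√((-20 - 20) - 14) + 2)² = (√(-40 - 14) + 2)² = (√(-54) + 2)² = (3*I*√6 + 2)² = (2 + 3*I*√6)²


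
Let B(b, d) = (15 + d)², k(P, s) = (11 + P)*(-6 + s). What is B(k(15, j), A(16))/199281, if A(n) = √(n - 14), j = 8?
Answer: (15 + √2)²/199281 ≈ 0.0013520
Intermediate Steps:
A(n) = √(-14 + n)
k(P, s) = (-6 + s)*(11 + P)
B(k(15, j), A(16))/199281 = (15 + √(-14 + 16))²/199281 = (15 + √2)²*(1/199281) = (15 + √2)²/199281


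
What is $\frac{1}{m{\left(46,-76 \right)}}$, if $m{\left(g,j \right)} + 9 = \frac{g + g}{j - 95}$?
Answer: $- \frac{171}{1631} \approx -0.10484$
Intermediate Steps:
$m{\left(g,j \right)} = -9 + \frac{2 g}{-95 + j}$ ($m{\left(g,j \right)} = -9 + \frac{g + g}{j - 95} = -9 + \frac{2 g}{-95 + j}$)
$\frac{1}{m{\left(46,-76 \right)}} = \frac{1}{\frac{1}{-95 - 76} \left(855 - -684 + 2 \cdot 46\right)} = \frac{1}{\frac{1}{-171} \left(855 + 684 + 92\right)} = \frac{1}{\left(- \frac{1}{171}\right) 1631} = \frac{1}{- \frac{1631}{171}} = - \frac{171}{1631}$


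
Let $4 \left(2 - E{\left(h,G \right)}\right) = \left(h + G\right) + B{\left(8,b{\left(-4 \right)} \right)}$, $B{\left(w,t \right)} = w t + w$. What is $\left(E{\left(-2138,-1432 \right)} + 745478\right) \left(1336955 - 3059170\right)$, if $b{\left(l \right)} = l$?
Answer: $- \frac{2570848496755}{2} \approx -1.2854 \cdot 10^{12}$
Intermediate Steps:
$B{\left(w,t \right)} = w + t w$ ($B{\left(w,t \right)} = t w + w = w + t w$)
$E{\left(h,G \right)} = 8 - \frac{G}{4} - \frac{h}{4}$ ($E{\left(h,G \right)} = 2 - \frac{\left(h + G\right) + 8 \left(1 - 4\right)}{4} = 2 - \frac{\left(G + h\right) + 8 \left(-3\right)}{4} = 2 - \frac{\left(G + h\right) - 24}{4} = 2 - \frac{-24 + G + h}{4} = 2 - \left(-6 + \frac{G}{4} + \frac{h}{4}\right) = 8 - \frac{G}{4} - \frac{h}{4}$)
$\left(E{\left(-2138,-1432 \right)} + 745478\right) \left(1336955 - 3059170\right) = \left(\left(8 - -358 - - \frac{1069}{2}\right) + 745478\right) \left(1336955 - 3059170\right) = \left(\left(8 + 358 + \frac{1069}{2}\right) + 745478\right) \left(-1722215\right) = \left(\frac{1801}{2} + 745478\right) \left(-1722215\right) = \frac{1492757}{2} \left(-1722215\right) = - \frac{2570848496755}{2}$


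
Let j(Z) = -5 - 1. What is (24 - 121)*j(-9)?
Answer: 582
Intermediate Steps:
j(Z) = -6
(24 - 121)*j(-9) = (24 - 121)*(-6) = -97*(-6) = 582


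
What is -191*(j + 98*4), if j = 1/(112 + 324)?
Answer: -32644383/436 ≈ -74873.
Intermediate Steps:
j = 1/436 ≈ 0.0022936
-191*(j + 98*4) = -191*(1/436 + 98*4) = -191*(1/436 + 392) = -191*170913/436 = -32644383/436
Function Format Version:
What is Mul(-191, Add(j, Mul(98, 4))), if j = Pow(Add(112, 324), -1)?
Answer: Rational(-32644383, 436) ≈ -74873.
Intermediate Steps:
j = Rational(1, 436) (j = Pow(436, -1) = Rational(1, 436) ≈ 0.0022936)
Mul(-191, Add(j, Mul(98, 4))) = Mul(-191, Add(Rational(1, 436), Mul(98, 4))) = Mul(-191, Add(Rational(1, 436), 392)) = Mul(-191, Rational(170913, 436)) = Rational(-32644383, 436)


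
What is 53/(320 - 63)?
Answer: 53/257 ≈ 0.20623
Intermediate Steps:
53/(320 - 63) = 53/257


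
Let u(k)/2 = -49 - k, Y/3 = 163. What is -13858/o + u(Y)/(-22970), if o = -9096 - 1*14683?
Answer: 171952232/273101815 ≈ 0.62963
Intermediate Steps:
Y = 489 (Y = 3*163 = 489)
o = -23779 (o = -9096 - 14683 = -23779)
u(k) = -98 - 2*k (u(k) = 2*(-49 - k) = -98 - 2*k)
-13858/o + u(Y)/(-22970) = -13858/(-23779) + (-98 - 2*489)/(-22970) = -13858*(-1/23779) + (-98 - 978)*(-1/22970) = 13858/23779 - 1076*(-1/22970) = 13858/23779 + 538/11485 = 171952232/273101815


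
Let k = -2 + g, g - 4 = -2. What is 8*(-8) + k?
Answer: -64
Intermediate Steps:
g = 2 (g = 4 - 2 = 2)
k = 0 (k = -2 + 2 = 0)
8*(-8) + k = 8*(-8) + 0 = -64 + 0 = -64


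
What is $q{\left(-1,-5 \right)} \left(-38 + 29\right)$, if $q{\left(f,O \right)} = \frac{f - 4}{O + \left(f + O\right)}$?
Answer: $- \frac{45}{11} \approx -4.0909$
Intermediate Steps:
$q{\left(f,O \right)} = \frac{-4 + f}{f + 2 O}$ ($q{\left(f,O \right)} = \frac{-4 + f}{O + \left(O + f\right)} = \frac{-4 + f}{f + 2 O}$)
$q{\left(-1,-5 \right)} \left(-38 + 29\right) = \frac{-4 - 1}{-1 + 2 \left(-5\right)} \left(-38 + 29\right) = \frac{1}{-1 - 10} \left(-5\right) \left(-9\right) = \frac{1}{-11} \left(-5\right) \left(-9\right) = \left(- \frac{1}{11}\right) \left(-5\right) \left(-9\right) = \frac{5}{11} \left(-9\right) = - \frac{45}{11}$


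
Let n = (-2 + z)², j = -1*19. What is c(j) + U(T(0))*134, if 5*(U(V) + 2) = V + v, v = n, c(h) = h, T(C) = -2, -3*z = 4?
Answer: -1927/45 ≈ -42.822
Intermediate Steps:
z = -4/3 (z = -⅓*4 = -4/3 ≈ -1.3333)
j = -19
n = 100/9 (n = (-2 - 4/3)² = (-10/3)² = 100/9 ≈ 11.111)
v = 100/9 ≈ 11.111
U(V) = 2/9 + V/5 (U(V) = -2 + (V + 100/9)/5 = -2 + (100/9 + V)/5 = -2 + (20/9 + V/5) = 2/9 + V/5)
c(j) + U(T(0))*134 = -19 + (2/9 + (⅕)*(-2))*134 = -19 + (2/9 - ⅖)*134 = -19 - 8/45*134 = -19 - 1072/45 = -1927/45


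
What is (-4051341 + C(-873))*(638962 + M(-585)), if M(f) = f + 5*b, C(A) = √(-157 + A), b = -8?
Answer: -2586120859917 + 638337*I*√1030 ≈ -2.5861e+12 + 2.0487e+7*I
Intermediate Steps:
M(f) = -40 + f (M(f) = f + 5*(-8) = f - 40 = -40 + f)
(-4051341 + C(-873))*(638962 + M(-585)) = (-4051341 + √(-157 - 873))*(638962 + (-40 - 585)) = (-4051341 + √(-1030))*(638962 - 625) = (-4051341 + I*√1030)*638337 = -2586120859917 + 638337*I*√1030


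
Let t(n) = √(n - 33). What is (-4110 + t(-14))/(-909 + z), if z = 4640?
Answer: -4110/3731 + I*√47/3731 ≈ -1.1016 + 0.0018375*I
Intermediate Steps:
t(n) = √(-33 + n)
(-4110 + t(-14))/(-909 + z) = (-4110 + √(-33 - 14))/(-909 + 4640) = (-4110 + √(-47))/3731 = (-4110 + I*√47)*(1/3731) = -4110/3731 + I*√47/3731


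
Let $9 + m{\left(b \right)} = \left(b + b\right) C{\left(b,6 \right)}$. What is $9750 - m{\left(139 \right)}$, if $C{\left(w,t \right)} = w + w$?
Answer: $-67525$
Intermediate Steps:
$C{\left(w,t \right)} = 2 w$
$m{\left(b \right)} = -9 + 4 b^{2}$ ($m{\left(b \right)} = -9 + \left(b + b\right) 2 b = -9 + 2 b 2 b = -9 + 4 b^{2}$)
$9750 - m{\left(139 \right)} = 9750 - \left(-9 + 4 \cdot 139^{2}\right) = 9750 - \left(-9 + 4 \cdot 19321\right) = 9750 - \left(-9 + 77284\right) = 9750 - 77275 = -67525$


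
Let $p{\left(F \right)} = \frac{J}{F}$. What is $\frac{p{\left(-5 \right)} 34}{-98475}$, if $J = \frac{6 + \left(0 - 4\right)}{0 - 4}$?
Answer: $- \frac{17}{492375} \approx -3.4527 \cdot 10^{-5}$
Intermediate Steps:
$J = - \frac{1}{2}$ ($J = \frac{6 + \left(0 - 4\right)}{-4} = \left(6 - 4\right) \left(- \frac{1}{4}\right) = 2 \left(- \frac{1}{4}\right) = - \frac{1}{2} \approx -0.5$)
$p{\left(F \right)} = - \frac{1}{2 F}$
$\frac{p{\left(-5 \right)} 34}{-98475} = \frac{- \frac{1}{2 \left(-5\right)} 34}{-98475} = \left(- \frac{1}{2}\right) \left(- \frac{1}{5}\right) 34 \left(- \frac{1}{98475}\right) = \frac{1}{10} \cdot 34 \left(- \frac{1}{98475}\right) = \frac{17}{5} \left(- \frac{1}{98475}\right) = - \frac{17}{492375}$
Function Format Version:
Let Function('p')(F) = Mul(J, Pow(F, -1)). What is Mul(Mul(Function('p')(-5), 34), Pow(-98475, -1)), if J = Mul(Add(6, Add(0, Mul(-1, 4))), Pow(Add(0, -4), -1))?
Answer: Rational(-17, 492375) ≈ -3.4527e-5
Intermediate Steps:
J = Rational(-1, 2) (J = Mul(Add(6, Add(0, -4)), Pow(-4, -1)) = Mul(Add(6, -4), Rational(-1, 4)) = Mul(2, Rational(-1, 4)) = Rational(-1, 2) ≈ -0.50000)
Function('p')(F) = Mul(Rational(-1, 2), Pow(F, -1))
Mul(Mul(Function('p')(-5), 34), Pow(-98475, -1)) = Mul(Mul(Mul(Rational(-1, 2), Pow(-5, -1)), 34), Pow(-98475, -1)) = Mul(Mul(Mul(Rational(-1, 2), Rational(-1, 5)), 34), Rational(-1, 98475)) = Mul(Mul(Rational(1, 10), 34), Rational(-1, 98475)) = Mul(Rational(17, 5), Rational(-1, 98475)) = Rational(-17, 492375)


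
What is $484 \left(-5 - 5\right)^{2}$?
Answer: $48400$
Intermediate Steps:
$484 \left(-5 - 5\right)^{2} = 484 \left(-10\right)^{2} = 484 \cdot 100 = 48400$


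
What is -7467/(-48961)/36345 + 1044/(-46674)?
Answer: -34396971893/1538070401395 ≈ -0.022364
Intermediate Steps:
-7467/(-48961)/36345 + 1044/(-46674) = -7467*(-1/48961)*(1/36345) + 1044*(-1/46674) = (7467/48961)*(1/36345) - 58/2593 = 2489/593162515 - 58/2593 = -34396971893/1538070401395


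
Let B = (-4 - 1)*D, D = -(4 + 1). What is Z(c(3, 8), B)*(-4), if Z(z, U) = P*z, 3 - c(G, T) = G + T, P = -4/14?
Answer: -64/7 ≈ -9.1429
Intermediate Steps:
P = -2/7 (P = -4*1/14 = -2/7 ≈ -0.28571)
D = -5 (D = -1*5 = -5)
B = 25 (B = (-4 - 1)*(-5) = -5*(-5) = 25)
c(G, T) = 3 - G - T (c(G, T) = 3 - (G + T) = 3 + (-G - T) = 3 - G - T)
Z(z, U) = -2*z/7
Z(c(3, 8), B)*(-4) = -2*(3 - 1*3 - 1*8)/7*(-4) = -2*(3 - 3 - 8)/7*(-4) = -2/7*(-8)*(-4) = (16/7)*(-4) = -64/7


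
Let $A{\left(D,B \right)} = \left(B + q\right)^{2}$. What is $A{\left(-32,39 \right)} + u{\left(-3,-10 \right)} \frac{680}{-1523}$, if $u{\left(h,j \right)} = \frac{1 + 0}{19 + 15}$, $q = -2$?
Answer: $\frac{2084967}{1523} \approx 1369.0$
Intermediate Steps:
$u{\left(h,j \right)} = \frac{1}{34}$ ($u{\left(h,j \right)} = 1 \cdot \frac{1}{34} = \frac{1}{34}$)
$A{\left(D,B \right)} = \left(-2 + B\right)^{2}$ ($A{\left(D,B \right)} = \left(B - 2\right)^{2} = \left(-2 + B\right)^{2}$)
$A{\left(-32,39 \right)} + u{\left(-3,-10 \right)} \frac{680}{-1523} = \left(-2 + 39\right)^{2} + \frac{680 \frac{1}{-1523}}{34} = 37^{2} + \frac{680 \left(- \frac{1}{1523}\right)}{34} = 1369 + \frac{1}{34} \left(- \frac{680}{1523}\right) = 1369 - \frac{20}{1523} = \frac{2084967}{1523}$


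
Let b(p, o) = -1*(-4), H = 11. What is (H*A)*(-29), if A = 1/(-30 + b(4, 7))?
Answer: 319/26 ≈ 12.269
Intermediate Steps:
b(p, o) = 4
A = -1/26 (A = 1/(-30 + 4) = 1/(-26) = -1/26 ≈ -0.038462)
(H*A)*(-29) = (11*(-1/26))*(-29) = -11/26*(-29) = 319/26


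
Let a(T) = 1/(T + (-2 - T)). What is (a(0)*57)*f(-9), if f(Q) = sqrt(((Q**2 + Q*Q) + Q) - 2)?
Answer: -57*sqrt(151)/2 ≈ -350.21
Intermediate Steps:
a(T) = -1/2 (a(T) = 1/(-2) = -1/2)
f(Q) = sqrt(-2 + Q + 2*Q**2) (f(Q) = sqrt(((Q**2 + Q**2) + Q) - 2) = sqrt((2*Q**2 + Q) - 2) = sqrt((Q + 2*Q**2) - 2) = sqrt(-2 + Q + 2*Q**2))
(a(0)*57)*f(-9) = (-1/2*57)*sqrt(-2 - 9 + 2*(-9)**2) = -57*sqrt(-2 - 9 + 2*81)/2 = -57*sqrt(-2 - 9 + 162)/2 = -57*sqrt(151)/2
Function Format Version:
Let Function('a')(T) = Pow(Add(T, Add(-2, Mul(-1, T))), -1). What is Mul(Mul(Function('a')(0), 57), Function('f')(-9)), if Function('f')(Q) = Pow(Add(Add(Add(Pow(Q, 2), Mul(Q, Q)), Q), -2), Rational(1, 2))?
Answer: Mul(Rational(-57, 2), Pow(151, Rational(1, 2))) ≈ -350.21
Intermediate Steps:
Function('a')(T) = Rational(-1, 2) (Function('a')(T) = Pow(-2, -1) = Rational(-1, 2))
Function('f')(Q) = Pow(Add(-2, Q, Mul(2, Pow(Q, 2))), Rational(1, 2)) (Function('f')(Q) = Pow(Add(Add(Add(Pow(Q, 2), Pow(Q, 2)), Q), -2), Rational(1, 2)) = Pow(Add(Add(Mul(2, Pow(Q, 2)), Q), -2), Rational(1, 2)) = Pow(Add(Add(Q, Mul(2, Pow(Q, 2))), -2), Rational(1, 2)) = Pow(Add(-2, Q, Mul(2, Pow(Q, 2))), Rational(1, 2)))
Mul(Mul(Function('a')(0), 57), Function('f')(-9)) = Mul(Mul(Rational(-1, 2), 57), Pow(Add(-2, -9, Mul(2, Pow(-9, 2))), Rational(1, 2))) = Mul(Rational(-57, 2), Pow(Add(-2, -9, Mul(2, 81)), Rational(1, 2))) = Mul(Rational(-57, 2), Pow(Add(-2, -9, 162), Rational(1, 2))) = Mul(Rational(-57, 2), Pow(151, Rational(1, 2)))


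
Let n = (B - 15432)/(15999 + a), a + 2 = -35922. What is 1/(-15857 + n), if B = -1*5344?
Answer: -19925/315929949 ≈ -6.3068e-5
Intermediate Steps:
a = -35924 (a = -2 - 35922 = -35924)
B = -5344
n = 20776/19925 (n = (-5344 - 15432)/(15999 - 35924) = -20776/(-19925) = -20776*(-1/19925) = 20776/19925 ≈ 1.0427)
1/(-15857 + n) = 1/(-15857 + 20776/19925) = 1/(-315929949/19925) = -19925/315929949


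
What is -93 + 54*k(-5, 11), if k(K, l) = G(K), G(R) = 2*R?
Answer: -633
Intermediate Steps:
k(K, l) = 2*K
-93 + 54*k(-5, 11) = -93 + 54*(2*(-5)) = -93 + 54*(-10) = -93 - 540 = -633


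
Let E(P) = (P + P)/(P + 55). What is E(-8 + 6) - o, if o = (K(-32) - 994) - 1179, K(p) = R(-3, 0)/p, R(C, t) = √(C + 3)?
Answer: 115165/53 ≈ 2172.9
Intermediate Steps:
R(C, t) = √(3 + C)
K(p) = 0 (K(p) = √(3 - 3)/p = √0/p = 0/p = 0)
E(P) = 2*P/(55 + P) (E(P) = (2*P)/(55 + P) = 2*P/(55 + P))
o = -2173 (o = (0 - 994) - 1179 = -994 - 1179 = -2173)
E(-8 + 6) - o = 2*(-8 + 6)/(55 + (-8 + 6)) - 1*(-2173) = 2*(-2)/(55 - 2) + 2173 = 2*(-2)/53 + 2173 = 2*(-2)*(1/53) + 2173 = -4/53 + 2173 = 115165/53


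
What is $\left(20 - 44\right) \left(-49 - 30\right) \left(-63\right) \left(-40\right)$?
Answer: $4777920$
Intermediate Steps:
$\left(20 - 44\right) \left(-49 - 30\right) \left(-63\right) \left(-40\right) = - 24 \left(-49 - 30\right) \left(-63\right) \left(-40\right) = \left(-24\right) \left(-79\right) \left(-63\right) \left(-40\right) = 1896 \left(-63\right) \left(-40\right) = \left(-119448\right) \left(-40\right) = 4777920$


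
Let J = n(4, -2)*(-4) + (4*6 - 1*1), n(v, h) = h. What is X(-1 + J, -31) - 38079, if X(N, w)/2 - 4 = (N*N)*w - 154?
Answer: -94179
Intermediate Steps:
J = 31 (J = -2*(-4) + (4*6 - 1*1) = 8 + (24 - 1) = 8 + 23 = 31)
X(N, w) = -300 + 2*w*N² (X(N, w) = 8 + 2*((N*N)*w - 154) = 8 + 2*(N²*w - 154) = 8 + 2*(w*N² - 154) = 8 + 2*(-154 + w*N²) = 8 + (-308 + 2*w*N²) = -300 + 2*w*N²)
X(-1 + J, -31) - 38079 = (-300 + 2*(-31)*(-1 + 31)²) - 38079 = (-300 + 2*(-31)*30²) - 38079 = (-300 + 2*(-31)*900) - 38079 = (-300 - 55800) - 38079 = -56100 - 38079 = -94179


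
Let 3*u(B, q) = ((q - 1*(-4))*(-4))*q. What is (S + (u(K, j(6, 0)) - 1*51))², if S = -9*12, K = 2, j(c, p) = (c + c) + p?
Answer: 172225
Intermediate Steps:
j(c, p) = p + 2*c (j(c, p) = 2*c + p = p + 2*c)
u(B, q) = q*(-16 - 4*q)/3 (u(B, q) = (((q - 1*(-4))*(-4))*q)/3 = (((q + 4)*(-4))*q)/3 = (((4 + q)*(-4))*q)/3 = ((-16 - 4*q)*q)/3 = (q*(-16 - 4*q))/3 = q*(-16 - 4*q)/3)
S = -108
(S + (u(K, j(6, 0)) - 1*51))² = (-108 + (-4*(0 + 2*6)*(4 + (0 + 2*6))/3 - 1*51))² = (-108 + (-4*(0 + 12)*(4 + (0 + 12))/3 - 51))² = (-108 + (-4/3*12*(4 + 12) - 51))² = (-108 + (-4/3*12*16 - 51))² = (-108 + (-256 - 51))² = (-108 - 307)² = (-415)² = 172225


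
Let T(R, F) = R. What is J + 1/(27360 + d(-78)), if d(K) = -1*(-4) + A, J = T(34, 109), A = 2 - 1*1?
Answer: 930411/27365 ≈ 34.000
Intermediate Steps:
A = 1 (A = 2 - 1 = 1)
J = 34
d(K) = 5 (d(K) = -1*(-4) + 1 = 4 + 1 = 5)
J + 1/(27360 + d(-78)) = 34 + 1/(27360 + 5) = 34 + 1/27365 = 930411/27365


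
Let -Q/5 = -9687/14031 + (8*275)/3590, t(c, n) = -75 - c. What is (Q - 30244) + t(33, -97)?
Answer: -50961661781/1679043 ≈ -30352.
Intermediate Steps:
Q = 651355/1679043 (Q = -5*(-9687/14031 + (8*275)/3590) = -5*(-9687*1/14031 + 2200*(1/3590)) = -5*(-3229/4677 + 220/359) = -5*(-130271/1679043) = 651355/1679043 ≈ 0.38793)
(Q - 30244) + t(33, -97) = (651355/1679043 - 30244) + (-75 - 1*33) = -50780325137/1679043 + (-75 - 33) = -50780325137/1679043 - 108 = -50961661781/1679043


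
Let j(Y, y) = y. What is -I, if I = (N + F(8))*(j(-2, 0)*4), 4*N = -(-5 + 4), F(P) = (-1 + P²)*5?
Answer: 0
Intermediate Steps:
F(P) = -5 + 5*P²
N = ¼ (N = (-(-5 + 4))/4 = (-1*(-1))/4 = (¼)*1 = ¼ ≈ 0.25000)
I = 0 (I = (¼ + (-5 + 5*8²))*(0*4) = (¼ + (-5 + 5*64))*0 = (¼ + (-5 + 320))*0 = (¼ + 315)*0 = (1261/4)*0 = 0)
-I = -1*0 = 0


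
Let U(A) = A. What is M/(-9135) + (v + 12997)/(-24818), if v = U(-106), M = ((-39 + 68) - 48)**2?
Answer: -126718583/226712430 ≈ -0.55894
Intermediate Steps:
M = 361 (M = (29 - 48)**2 = (-19)**2 = 361)
v = -106
M/(-9135) + (v + 12997)/(-24818) = 361/(-9135) + (-106 + 12997)/(-24818) = 361*(-1/9135) + 12891*(-1/24818) = -361/9135 - 12891/24818 = -126718583/226712430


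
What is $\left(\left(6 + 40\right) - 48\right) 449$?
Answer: $-898$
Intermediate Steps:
$\left(\left(6 + 40\right) - 48\right) 449 = \left(46 - 48\right) 449 = \left(-2\right) 449 = -898$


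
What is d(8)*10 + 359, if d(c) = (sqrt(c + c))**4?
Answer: 2919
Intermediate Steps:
d(c) = 4*c**2 (d(c) = (sqrt(2*c))**4 = (sqrt(2)*sqrt(c))**4 = 4*c**2)
d(8)*10 + 359 = (4*8**2)*10 + 359 = (4*64)*10 + 359 = 256*10 + 359 = 2560 + 359 = 2919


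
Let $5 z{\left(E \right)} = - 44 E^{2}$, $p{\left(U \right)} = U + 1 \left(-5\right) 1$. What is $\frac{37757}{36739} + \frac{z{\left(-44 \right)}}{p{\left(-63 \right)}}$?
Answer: $\frac{785603089}{3122815} \approx 251.57$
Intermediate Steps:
$p{\left(U \right)} = -5 + U$ ($p{\left(U \right)} = U - 5 = -5 + U$)
$z{\left(E \right)} = - \frac{44 E^{2}}{5}$ ($z{\left(E \right)} = \frac{\left(-44\right) E^{2}}{5} = - \frac{44 E^{2}}{5}$)
$\frac{37757}{36739} + \frac{z{\left(-44 \right)}}{p{\left(-63 \right)}} = \frac{37757}{36739} + \frac{\left(- \frac{44}{5}\right) \left(-44\right)^{2}}{-5 - 63} = 37757 \cdot \frac{1}{36739} + \frac{\left(- \frac{44}{5}\right) 1936}{-68} = \frac{37757}{36739} - - \frac{21296}{85} = \frac{37757}{36739} + \frac{21296}{85} = \frac{785603089}{3122815}$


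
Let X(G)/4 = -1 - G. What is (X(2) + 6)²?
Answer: 36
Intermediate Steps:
X(G) = -4 - 4*G (X(G) = 4*(-1 - G) = -4 - 4*G)
(X(2) + 6)² = ((-4 - 4*2) + 6)² = ((-4 - 8) + 6)² = (-12 + 6)² = (-6)² = 36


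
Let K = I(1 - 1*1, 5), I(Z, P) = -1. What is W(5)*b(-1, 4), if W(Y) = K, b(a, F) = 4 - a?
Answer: -5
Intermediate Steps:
K = -1
W(Y) = -1
W(5)*b(-1, 4) = -(4 - 1*(-1)) = -(4 + 1) = -1*5 = -5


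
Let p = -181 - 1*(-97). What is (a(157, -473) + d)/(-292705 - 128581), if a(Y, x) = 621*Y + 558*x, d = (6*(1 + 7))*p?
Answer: 170469/421286 ≈ 0.40464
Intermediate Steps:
p = -84 (p = -181 + 97 = -84)
d = -4032 (d = (6*(1 + 7))*(-84) = (6*8)*(-84) = 48*(-84) = -4032)
a(Y, x) = 558*x + 621*Y
(a(157, -473) + d)/(-292705 - 128581) = ((558*(-473) + 621*157) - 4032)/(-292705 - 128581) = ((-263934 + 97497) - 4032)/(-421286) = (-166437 - 4032)*(-1/421286) = -170469*(-1/421286) = 170469/421286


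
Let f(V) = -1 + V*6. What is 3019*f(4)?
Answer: 69437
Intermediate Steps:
f(V) = -1 + 6*V
3019*f(4) = 3019*(-1 + 6*4) = 3019*(-1 + 24) = 3019*23 = 69437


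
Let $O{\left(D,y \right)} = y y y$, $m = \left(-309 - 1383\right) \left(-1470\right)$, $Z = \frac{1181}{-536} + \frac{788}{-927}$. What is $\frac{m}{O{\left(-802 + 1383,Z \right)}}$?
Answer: $- \frac{61021272600706843643904}{698425124345299775} \approx -87370.0$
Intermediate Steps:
$Z = - \frac{1517155}{496872}$ ($Z = 1181 \left(- \frac{1}{536}\right) + 788 \left(- \frac{1}{927}\right) = - \frac{1181}{536} - \frac{788}{927} = - \frac{1517155}{496872} \approx -3.0534$)
$m = 2487240$ ($m = \left(-1692\right) \left(-1470\right) = 2487240$)
$O{\left(D,y \right)} = y^{3}$ ($O{\left(D,y \right)} = y^{2} y = y^{3}$)
$\frac{m}{O{\left(-802 + 1383,Z \right)}} = \frac{2487240}{\left(- \frac{1517155}{496872}\right)^{3}} = \frac{2487240}{- \frac{3492125621726498875}{122668645970446848}} = 2487240 \left(- \frac{122668645970446848}{3492125621726498875}\right) = - \frac{61021272600706843643904}{698425124345299775}$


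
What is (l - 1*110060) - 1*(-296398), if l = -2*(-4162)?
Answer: 194662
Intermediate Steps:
l = 8324
(l - 1*110060) - 1*(-296398) = (8324 - 1*110060) - 1*(-296398) = (8324 - 110060) + 296398 = -101736 + 296398 = 194662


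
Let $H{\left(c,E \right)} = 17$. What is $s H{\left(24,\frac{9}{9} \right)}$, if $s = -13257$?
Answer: $-225369$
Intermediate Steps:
$s H{\left(24,\frac{9}{9} \right)} = \left(-13257\right) 17 = -225369$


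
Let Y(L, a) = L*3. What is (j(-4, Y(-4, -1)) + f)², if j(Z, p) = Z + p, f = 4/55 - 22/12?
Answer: 34351321/108900 ≈ 315.44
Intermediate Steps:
Y(L, a) = 3*L
f = -581/330 (f = 4*(1/55) - 22*1/12 = 4/55 - 11/6 = -581/330 ≈ -1.7606)
(j(-4, Y(-4, -1)) + f)² = ((-4 + 3*(-4)) - 581/330)² = ((-4 - 12) - 581/330)² = (-16 - 581/330)² = (-5861/330)² = 34351321/108900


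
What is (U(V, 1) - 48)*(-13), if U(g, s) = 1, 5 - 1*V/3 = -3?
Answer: 611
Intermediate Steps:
V = 24 (V = 15 - 3*(-3) = 15 + 9 = 24)
(U(V, 1) - 48)*(-13) = (1 - 48)*(-13) = -47*(-13) = 611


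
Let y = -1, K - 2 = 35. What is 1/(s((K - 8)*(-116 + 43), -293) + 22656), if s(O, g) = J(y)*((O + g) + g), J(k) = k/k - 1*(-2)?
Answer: 1/14547 ≈ 6.8743e-5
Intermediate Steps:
K = 37 (K = 2 + 35 = 37)
J(k) = 3 (J(k) = 1 + 2 = 3)
s(O, g) = 3*O + 6*g (s(O, g) = 3*((O + g) + g) = 3*(O + 2*g) = 3*O + 6*g)
1/(s((K - 8)*(-116 + 43), -293) + 22656) = 1/((3*((37 - 8)*(-116 + 43)) + 6*(-293)) + 22656) = 1/((3*(29*(-73)) - 1758) + 22656) = 1/((3*(-2117) - 1758) + 22656) = 1/((-6351 - 1758) + 22656) = 1/(-8109 + 22656) = 1/14547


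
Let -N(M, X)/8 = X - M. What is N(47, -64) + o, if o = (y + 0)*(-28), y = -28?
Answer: 1672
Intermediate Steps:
o = 784 (o = (-28 + 0)*(-28) = -28*(-28) = 784)
N(M, X) = -8*X + 8*M (N(M, X) = -8*(X - M) = -8*X + 8*M)
N(47, -64) + o = (-8*(-64) + 8*47) + 784 = (512 + 376) + 784 = 888 + 784 = 1672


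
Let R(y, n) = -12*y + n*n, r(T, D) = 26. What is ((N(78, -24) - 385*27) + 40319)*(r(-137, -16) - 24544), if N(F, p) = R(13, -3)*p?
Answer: -820176136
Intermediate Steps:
R(y, n) = n**2 - 12*y (R(y, n) = -12*y + n**2 = n**2 - 12*y)
N(F, p) = -147*p (N(F, p) = ((-3)**2 - 12*13)*p = (9 - 156)*p = -147*p)
((N(78, -24) - 385*27) + 40319)*(r(-137, -16) - 24544) = ((-147*(-24) - 385*27) + 40319)*(26 - 24544) = ((3528 - 10395) + 40319)*(-24518) = (-6867 + 40319)*(-24518) = 33452*(-24518) = -820176136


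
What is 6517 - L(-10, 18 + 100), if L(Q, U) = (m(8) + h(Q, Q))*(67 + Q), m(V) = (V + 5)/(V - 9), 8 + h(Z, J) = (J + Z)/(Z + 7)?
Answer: 7334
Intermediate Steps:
h(Z, J) = -8 + (J + Z)/(7 + Z) (h(Z, J) = -8 + (J + Z)/(Z + 7) = -8 + (J + Z)/(7 + Z))
m(V) = (5 + V)/(-9 + V)
L(Q, U) = (-13 + (-56 - 6*Q)/(7 + Q))*(67 + Q) (L(Q, U) = ((5 + 8)/(-9 + 8) + (-56 + Q - 7*Q)/(7 + Q))*(67 + Q) = (13/(-1) + (-56 - 6*Q)/(7 + Q))*(67 + Q) = (-1*13 + (-56 - 6*Q)/(7 + Q))*(67 + Q) = (-13 + (-56 - 6*Q)/(7 + Q))*(67 + Q))
6517 - L(-10, 18 + 100) = 6517 - (-9849 - 1420*(-10) - 19*(-10)²)/(7 - 10) = 6517 - (-9849 + 14200 - 19*100)/(-3) = 6517 - (-1)*(-9849 + 14200 - 1900)/3 = 6517 - (-1)*2451/3 = 6517 - 1*(-817) = 6517 + 817 = 7334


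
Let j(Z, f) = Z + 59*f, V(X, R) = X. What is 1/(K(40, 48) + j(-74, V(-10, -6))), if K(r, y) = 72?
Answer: -1/592 ≈ -0.0016892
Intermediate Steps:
1/(K(40, 48) + j(-74, V(-10, -6))) = 1/(72 + (-74 + 59*(-10))) = 1/(72 + (-74 - 590)) = 1/(72 - 664) = 1/(-592) = -1/592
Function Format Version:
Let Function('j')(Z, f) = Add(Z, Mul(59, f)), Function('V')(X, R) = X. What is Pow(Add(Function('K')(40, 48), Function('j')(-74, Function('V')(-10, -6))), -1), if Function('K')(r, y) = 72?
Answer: Rational(-1, 592) ≈ -0.0016892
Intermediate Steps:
Pow(Add(Function('K')(40, 48), Function('j')(-74, Function('V')(-10, -6))), -1) = Pow(Add(72, Add(-74, Mul(59, -10))), -1) = Pow(Add(72, Add(-74, -590)), -1) = Pow(Add(72, -664), -1) = Pow(-592, -1) = Rational(-1, 592)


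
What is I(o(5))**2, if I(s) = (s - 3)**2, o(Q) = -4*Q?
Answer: 279841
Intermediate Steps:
I(s) = (-3 + s)**2
I(o(5))**2 = ((-3 - 4*5)**2)**2 = ((-3 - 20)**2)**2 = ((-23)**2)**2 = 529**2 = 279841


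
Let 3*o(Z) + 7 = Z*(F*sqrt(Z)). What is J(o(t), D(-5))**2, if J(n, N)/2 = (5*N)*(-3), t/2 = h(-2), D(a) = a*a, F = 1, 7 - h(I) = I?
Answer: 562500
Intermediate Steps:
h(I) = 7 - I
D(a) = a**2
t = 18 (t = 2*(7 - 1*(-2)) = 2*(7 + 2) = 2*9 = 18)
o(Z) = -7/3 + Z**(3/2)/3 (o(Z) = -7/3 + (Z*(1*sqrt(Z)))/3 = -7/3 + (Z*sqrt(Z))/3 = -7/3 + Z**(3/2)/3)
J(n, N) = -30*N (J(n, N) = 2*((5*N)*(-3)) = 2*(-15*N) = -30*N)
J(o(t), D(-5))**2 = (-30*(-5)**2)**2 = (-30*25)**2 = (-750)**2 = 562500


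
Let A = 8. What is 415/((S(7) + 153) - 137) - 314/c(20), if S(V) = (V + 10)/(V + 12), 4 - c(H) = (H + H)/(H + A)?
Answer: -93938/963 ≈ -97.547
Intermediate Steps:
c(H) = 4 - 2*H/(8 + H) (c(H) = 4 - (H + H)/(H + 8) = 4 - 2*H/(8 + H))
S(V) = (10 + V)/(12 + V)
415/((S(7) + 153) - 137) - 314/c(20) = 415/(((10 + 7)/(12 + 7) + 153) - 137) - 314*(8 + 20)/(2*(16 + 20)) = 415/((17/19 + 153) - 137) - 314/(2*36/28) = 415/(((1/19)*17 + 153) - 137) - 314/(2*(1/28)*36) = 415/((17/19 + 153) - 137) - 314/18/7 = 415/(2924/19 - 137) - 314*7/18 = 415/(321/19) - 1099/9 = 415*(19/321) - 1099/9 = 7885/321 - 1099/9 = -93938/963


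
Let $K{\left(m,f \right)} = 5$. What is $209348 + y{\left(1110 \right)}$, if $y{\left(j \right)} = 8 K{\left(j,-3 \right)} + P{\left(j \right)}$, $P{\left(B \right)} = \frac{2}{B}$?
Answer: $\frac{116210341}{555} \approx 2.0939 \cdot 10^{5}$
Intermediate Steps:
$y{\left(j \right)} = 40 + \frac{2}{j}$ ($y{\left(j \right)} = 8 \cdot 5 + \frac{2}{j} = 40 + \frac{2}{j}$)
$209348 + y{\left(1110 \right)} = 209348 + \left(40 + \frac{2}{1110}\right) = 209348 + \left(40 + 2 \cdot \frac{1}{1110}\right) = 209348 + \left(40 + \frac{1}{555}\right) = 209348 + \frac{22201}{555} = \frac{116210341}{555}$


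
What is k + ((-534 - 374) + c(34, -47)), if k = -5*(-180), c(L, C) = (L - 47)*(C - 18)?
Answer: 837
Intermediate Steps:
c(L, C) = (-47 + L)*(-18 + C)
k = 900
k + ((-534 - 374) + c(34, -47)) = 900 + ((-534 - 374) + (846 - 47*(-47) - 18*34 - 47*34)) = 900 + (-908 + (846 + 2209 - 612 - 1598)) = 900 + (-908 + 845) = 900 - 63 = 837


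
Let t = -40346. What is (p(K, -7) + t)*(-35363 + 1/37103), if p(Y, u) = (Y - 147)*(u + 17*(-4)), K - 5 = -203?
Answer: 18987013997748/37103 ≈ 5.1174e+8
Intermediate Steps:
K = -198 (K = 5 - 203 = -198)
p(Y, u) = (-147 + Y)*(-68 + u) (p(Y, u) = (-147 + Y)*(u - 68) = (-147 + Y)*(-68 + u))
(p(K, -7) + t)*(-35363 + 1/37103) = ((9996 - 147*(-7) - 68*(-198) - 198*(-7)) - 40346)*(-35363 + 1/37103) = ((9996 + 1029 + 13464 + 1386) - 40346)*(-35363 + 1/37103) = (25875 - 40346)*(-1312073388/37103) = -14471*(-1312073388/37103) = 18987013997748/37103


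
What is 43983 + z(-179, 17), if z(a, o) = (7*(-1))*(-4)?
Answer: 44011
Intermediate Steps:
z(a, o) = 28 (z(a, o) = -7*(-4) = 28)
43983 + z(-179, 17) = 43983 + 28 = 44011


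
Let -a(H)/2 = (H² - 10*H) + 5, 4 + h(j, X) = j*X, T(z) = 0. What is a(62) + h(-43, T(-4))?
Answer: -6462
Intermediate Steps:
h(j, X) = -4 + X*j (h(j, X) = -4 + j*X = -4 + X*j)
a(H) = -10 - 2*H² + 20*H (a(H) = -2*((H² - 10*H) + 5) = -2*(5 + H² - 10*H) = -10 - 2*H² + 20*H)
a(62) + h(-43, T(-4)) = (-10 - 2*62² + 20*62) + (-4 + 0*(-43)) = (-10 - 2*3844 + 1240) + (-4 + 0) = (-10 - 7688 + 1240) - 4 = -6458 - 4 = -6462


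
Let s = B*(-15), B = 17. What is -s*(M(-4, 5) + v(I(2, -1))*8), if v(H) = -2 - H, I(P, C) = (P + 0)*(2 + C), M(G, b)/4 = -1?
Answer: -9180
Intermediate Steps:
M(G, b) = -4 (M(G, b) = 4*(-1) = -4)
I(P, C) = P*(2 + C)
s = -255 (s = 17*(-15) = -255)
-s*(M(-4, 5) + v(I(2, -1))*8) = -(-255)*(-4 + (-2 - 2*(2 - 1))*8) = -(-255)*(-4 + (-2 - 2)*8) = -(-255)*(-4 - 4*8) = -(-255)*(-4 - 32) = -(-255)*(-36) = -1*9180 = -9180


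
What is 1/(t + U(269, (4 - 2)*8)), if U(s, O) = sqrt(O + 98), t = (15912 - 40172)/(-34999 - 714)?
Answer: -433198690/72404573233 + 1275418369*sqrt(114)/144809146466 ≈ 0.088056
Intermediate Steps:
t = 24260/35713 (t = -24260/(-35713) = -24260*(-1/35713) = 24260/35713 ≈ 0.67930)
U(s, O) = sqrt(98 + O)
1/(t + U(269, (4 - 2)*8)) = 1/(24260/35713 + sqrt(98 + (4 - 2)*8)) = 1/(24260/35713 + sqrt(98 + 2*8)) = 1/(24260/35713 + sqrt(98 + 16)) = 1/(24260/35713 + sqrt(114))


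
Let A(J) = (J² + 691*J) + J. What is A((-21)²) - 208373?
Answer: 291280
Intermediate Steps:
A(J) = J² + 692*J
A((-21)²) - 208373 = (-21)²*(692 + (-21)²) - 208373 = 441*(692 + 441) - 208373 = 441*1133 - 208373 = 499653 - 208373 = 291280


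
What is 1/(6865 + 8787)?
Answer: 1/15652 ≈ 6.3890e-5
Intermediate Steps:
1/(6865 + 8787) = 1/15652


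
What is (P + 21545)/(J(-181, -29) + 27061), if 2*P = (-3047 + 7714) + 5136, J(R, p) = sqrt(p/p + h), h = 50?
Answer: 1431337473/1464595340 - 52893*sqrt(51)/1464595340 ≈ 0.97703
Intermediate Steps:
J(R, p) = sqrt(51) (J(R, p) = sqrt(p/p + 50) = sqrt(1 + 50) = sqrt(51))
P = 9803/2 (P = ((-3047 + 7714) + 5136)/2 = (4667 + 5136)/2 = (1/2)*9803 = 9803/2 ≈ 4901.5)
(P + 21545)/(J(-181, -29) + 27061) = (9803/2 + 21545)/(sqrt(51) + 27061) = 52893/(2*(27061 + sqrt(51)))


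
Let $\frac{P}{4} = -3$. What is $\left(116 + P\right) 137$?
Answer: $14248$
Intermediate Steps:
$P = -12$ ($P = 4 \left(-3\right) = -12$)
$\left(116 + P\right) 137 = \left(116 - 12\right) 137 = 104 \cdot 137 = 14248$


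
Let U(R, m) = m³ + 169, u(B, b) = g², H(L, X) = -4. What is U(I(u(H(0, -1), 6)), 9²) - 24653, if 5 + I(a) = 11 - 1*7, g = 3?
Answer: 506957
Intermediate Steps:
u(B, b) = 9 (u(B, b) = 3² = 9)
I(a) = -1 (I(a) = -5 + (11 - 1*7) = -5 + (11 - 7) = -5 + 4 = -1)
U(R, m) = 169 + m³
U(I(u(H(0, -1), 6)), 9²) - 24653 = (169 + (9²)³) - 24653 = (169 + 81³) - 24653 = (169 + 531441) - 24653 = 531610 - 24653 = 506957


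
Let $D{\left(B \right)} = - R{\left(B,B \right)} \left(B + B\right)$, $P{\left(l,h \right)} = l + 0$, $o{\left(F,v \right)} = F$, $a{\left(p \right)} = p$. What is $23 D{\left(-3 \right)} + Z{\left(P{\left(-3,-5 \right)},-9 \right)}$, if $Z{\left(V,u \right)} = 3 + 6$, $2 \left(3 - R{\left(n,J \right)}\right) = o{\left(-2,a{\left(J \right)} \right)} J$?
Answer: $9$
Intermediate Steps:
$P{\left(l,h \right)} = l$
$R{\left(n,J \right)} = 3 + J$ ($R{\left(n,J \right)} = 3 - \frac{\left(-2\right) J}{2} = 3 + J$)
$Z{\left(V,u \right)} = 9$
$D{\left(B \right)} = - 2 B \left(3 + B\right)$ ($D{\left(B \right)} = - \left(3 + B\right) \left(B + B\right) = - \left(3 + B\right) 2 B = - 2 B \left(3 + B\right)$)
$23 D{\left(-3 \right)} + Z{\left(P{\left(-3,-5 \right)},-9 \right)} = 23 \cdot 2 \left(-3\right) \left(-3 - -3\right) + 9 = 23 \cdot 2 \left(-3\right) \left(-3 + 3\right) + 9 = 23 \cdot 2 \left(-3\right) 0 + 9 = 23 \cdot 0 + 9 = 0 + 9 = 9$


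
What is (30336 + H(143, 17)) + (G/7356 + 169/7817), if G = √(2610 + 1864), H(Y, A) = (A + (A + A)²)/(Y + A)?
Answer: 37951038301/1250720 + √4474/7356 ≈ 30343.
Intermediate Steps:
H(Y, A) = (A + 4*A²)/(A + Y) (H(Y, A) = (A + (2*A)²)/(A + Y) = (A + 4*A²)/(A + Y))
G = √4474 ≈ 66.888
(30336 + H(143, 17)) + (G/7356 + 169/7817) = (30336 + 17*(1 + 4*17)/(17 + 143)) + (√4474/7356 + 169/7817) = (30336 + 17*(1 + 68)/160) + (√4474*(1/7356) + 169*(1/7817)) = (30336 + 17*(1/160)*69) + (√4474/7356 + 169/7817) = (30336 + 1173/160) + (169/7817 + √4474/7356) = 4854933/160 + (169/7817 + √4474/7356) = 37951038301/1250720 + √4474/7356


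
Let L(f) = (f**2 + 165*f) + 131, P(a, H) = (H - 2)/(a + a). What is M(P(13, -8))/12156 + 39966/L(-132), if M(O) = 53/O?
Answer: -486408901/51359100 ≈ -9.4707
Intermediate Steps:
P(a, H) = (-2 + H)/(2*a) (P(a, H) = (-2 + H)/((2*a)) = (-2 + H)*(1/(2*a)) = (-2 + H)/(2*a))
L(f) = 131 + f**2 + 165*f
M(P(13, -8))/12156 + 39966/L(-132) = (53/(((1/2)*(-2 - 8)/13)))/12156 + 39966/(131 + (-132)**2 + 165*(-132)) = (53/(((1/2)*(1/13)*(-10))))*(1/12156) + 39966/(131 + 17424 - 21780) = (53/(-5/13))*(1/12156) + 39966/(-4225) = (53*(-13/5))*(1/12156) + 39966*(-1/4225) = -689/5*1/12156 - 39966/4225 = -689/60780 - 39966/4225 = -486408901/51359100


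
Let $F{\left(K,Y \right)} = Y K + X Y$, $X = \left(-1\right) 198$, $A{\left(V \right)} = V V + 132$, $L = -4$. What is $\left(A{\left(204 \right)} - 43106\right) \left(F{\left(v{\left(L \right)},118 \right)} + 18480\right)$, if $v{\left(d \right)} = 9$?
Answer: $5190276$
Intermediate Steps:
$A{\left(V \right)} = 132 + V^{2}$ ($A{\left(V \right)} = V^{2} + 132 = 132 + V^{2}$)
$X = -198$
$F{\left(K,Y \right)} = - 198 Y + K Y$ ($F{\left(K,Y \right)} = Y K - 198 Y = K Y - 198 Y = - 198 Y + K Y$)
$\left(A{\left(204 \right)} - 43106\right) \left(F{\left(v{\left(L \right)},118 \right)} + 18480\right) = \left(\left(132 + 204^{2}\right) - 43106\right) \left(118 \left(-198 + 9\right) + 18480\right) = \left(\left(132 + 41616\right) - 43106\right) \left(118 \left(-189\right) + 18480\right) = \left(41748 - 43106\right) \left(-22302 + 18480\right) = \left(-1358\right) \left(-3822\right) = 5190276$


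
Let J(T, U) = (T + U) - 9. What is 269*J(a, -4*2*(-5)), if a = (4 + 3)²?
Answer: 21520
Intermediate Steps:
a = 49 (a = 7² = 49)
J(T, U) = -9 + T + U
269*J(a, -4*2*(-5)) = 269*(-9 + 49 - 4*2*(-5)) = 269*(-9 + 49 - 8*(-5)) = 269*(-9 + 49 + 40) = 269*80 = 21520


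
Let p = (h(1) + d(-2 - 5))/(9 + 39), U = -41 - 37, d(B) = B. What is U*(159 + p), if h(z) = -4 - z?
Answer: -24765/2 ≈ -12383.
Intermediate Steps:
U = -78
p = -1/4 (p = ((-4 - 1*1) + (-2 - 5))/(9 + 39) = ((-4 - 1) - 7)/48 = (-5 - 7)*(1/48) = -12*1/48 = -1/4 ≈ -0.25000)
U*(159 + p) = -78*(159 - 1/4) = -78*635/4 = -24765/2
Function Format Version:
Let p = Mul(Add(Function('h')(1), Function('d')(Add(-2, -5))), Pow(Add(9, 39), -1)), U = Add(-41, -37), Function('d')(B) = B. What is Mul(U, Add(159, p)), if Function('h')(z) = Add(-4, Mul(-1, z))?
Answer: Rational(-24765, 2) ≈ -12383.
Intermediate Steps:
U = -78
p = Rational(-1, 4) (p = Mul(Add(Add(-4, Mul(-1, 1)), Add(-2, -5)), Pow(Add(9, 39), -1)) = Mul(Add(Add(-4, -1), -7), Pow(48, -1)) = Mul(Add(-5, -7), Rational(1, 48)) = Mul(-12, Rational(1, 48)) = Rational(-1, 4) ≈ -0.25000)
Mul(U, Add(159, p)) = Mul(-78, Add(159, Rational(-1, 4))) = Mul(-78, Rational(635, 4)) = Rational(-24765, 2)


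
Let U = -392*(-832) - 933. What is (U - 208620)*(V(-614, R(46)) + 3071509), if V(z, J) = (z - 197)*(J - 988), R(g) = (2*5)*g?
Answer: 408035504747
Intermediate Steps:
R(g) = 10*g
V(z, J) = (-988 + J)*(-197 + z) (V(z, J) = (-197 + z)*(-988 + J) = (-988 + J)*(-197 + z))
U = 325211 (U = 326144 - 933 = 325211)
(U - 208620)*(V(-614, R(46)) + 3071509) = (325211 - 208620)*((194636 - 988*(-614) - 1970*46 + (10*46)*(-614)) + 3071509) = 116591*((194636 + 606632 - 197*460 + 460*(-614)) + 3071509) = 116591*((194636 + 606632 - 90620 - 282440) + 3071509) = 116591*(428208 + 3071509) = 116591*3499717 = 408035504747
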